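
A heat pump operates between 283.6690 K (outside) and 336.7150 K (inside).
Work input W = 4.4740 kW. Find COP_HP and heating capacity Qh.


COP = 336.7150 / 53.0460 = 6.3476
Qh = 6.3476 * 4.4740 = 28.3992 kW

COP = 6.3476, Qh = 28.3992 kW


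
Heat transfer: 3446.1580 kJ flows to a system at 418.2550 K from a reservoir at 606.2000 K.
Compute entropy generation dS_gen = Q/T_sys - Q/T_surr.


dS_sys = 3446.1580/418.2550 = 8.2394 kJ/K
dS_surr = -3446.1580/606.2000 = -5.6849 kJ/K
dS_gen = 8.2394 - 5.6849 = 2.5545 kJ/K (irreversible)

dS_gen = 2.5545 kJ/K, irreversible


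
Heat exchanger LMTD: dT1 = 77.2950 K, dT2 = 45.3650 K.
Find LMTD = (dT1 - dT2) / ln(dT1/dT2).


dT1/dT2 = 1.7038
ln(dT1/dT2) = 0.5329
LMTD = 31.9300 / 0.5329 = 59.9187 K

59.9187 K


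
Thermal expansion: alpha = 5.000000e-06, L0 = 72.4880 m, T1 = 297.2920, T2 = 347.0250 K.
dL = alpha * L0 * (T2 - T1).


dT = 49.7330 K
dL = 5.000000e-06 * 72.4880 * 49.7330 = 0.018025 m
L_final = 72.506025 m

dL = 0.018025 m


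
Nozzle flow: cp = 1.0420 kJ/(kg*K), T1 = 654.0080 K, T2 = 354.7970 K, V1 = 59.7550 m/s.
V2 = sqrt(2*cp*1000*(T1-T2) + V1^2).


dT = 299.2110 K
2*cp*1000*dT = 623555.7240
V1^2 = 3570.6600
V2 = sqrt(627126.3840) = 791.9131 m/s

791.9131 m/s


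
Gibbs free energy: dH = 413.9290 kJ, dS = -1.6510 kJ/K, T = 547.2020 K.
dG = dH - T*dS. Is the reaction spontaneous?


T*dS = 547.2020 * -1.6510 = -903.4305 kJ
dG = 413.9290 + 903.4305 = 1317.3595 kJ (non-spontaneous)

dG = 1317.3595 kJ, non-spontaneous


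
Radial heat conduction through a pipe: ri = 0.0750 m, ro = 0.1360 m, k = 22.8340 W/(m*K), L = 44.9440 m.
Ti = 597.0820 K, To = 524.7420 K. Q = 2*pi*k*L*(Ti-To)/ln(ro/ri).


dT = 72.3400 K
ln(ro/ri) = 0.5952
Q = 2*pi*22.8340*44.9440*72.3400 / 0.5952 = 783742.5301 W

783742.5301 W


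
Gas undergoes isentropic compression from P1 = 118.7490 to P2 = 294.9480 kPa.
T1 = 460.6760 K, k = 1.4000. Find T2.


(k-1)/k = 0.2857
(P2/P1)^exp = 1.2969
T2 = 460.6760 * 1.2969 = 597.4282 K

597.4282 K


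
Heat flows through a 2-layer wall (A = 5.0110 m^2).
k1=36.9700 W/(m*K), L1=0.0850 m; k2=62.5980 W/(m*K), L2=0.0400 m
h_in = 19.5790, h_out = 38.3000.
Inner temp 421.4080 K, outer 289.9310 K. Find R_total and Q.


R_conv_in = 1/(19.5790*5.0110) = 0.0102
R_1 = 0.0850/(36.9700*5.0110) = 0.0005
R_2 = 0.0400/(62.5980*5.0110) = 0.0001
R_conv_out = 1/(38.3000*5.0110) = 0.0052
R_total = 0.0160 K/W
Q = 131.4770 / 0.0160 = 8222.7531 W

R_total = 0.0160 K/W, Q = 8222.7531 W


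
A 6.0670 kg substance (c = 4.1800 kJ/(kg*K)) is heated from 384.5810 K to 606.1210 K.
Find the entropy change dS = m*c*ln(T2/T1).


T2/T1 = 1.5761
ln(T2/T1) = 0.4549
dS = 6.0670 * 4.1800 * 0.4549 = 11.5369 kJ/K

11.5369 kJ/K


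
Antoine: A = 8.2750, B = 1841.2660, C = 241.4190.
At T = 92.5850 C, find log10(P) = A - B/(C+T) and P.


C+T = 334.0040
B/(C+T) = 5.5127
log10(P) = 8.2750 - 5.5127 = 2.7623
P = 10^2.7623 = 578.4869 mmHg

578.4869 mmHg


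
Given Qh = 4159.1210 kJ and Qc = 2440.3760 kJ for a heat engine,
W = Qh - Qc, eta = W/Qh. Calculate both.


W = 4159.1210 - 2440.3760 = 1718.7450 kJ
eta = 1718.7450 / 4159.1210 = 0.4132 = 41.3247%

W = 1718.7450 kJ, eta = 41.3247%


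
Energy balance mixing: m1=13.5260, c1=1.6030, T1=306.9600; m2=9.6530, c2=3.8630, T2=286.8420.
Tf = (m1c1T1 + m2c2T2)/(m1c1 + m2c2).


num = 17351.7673
den = 58.9717
Tf = 294.2388 K

294.2388 K


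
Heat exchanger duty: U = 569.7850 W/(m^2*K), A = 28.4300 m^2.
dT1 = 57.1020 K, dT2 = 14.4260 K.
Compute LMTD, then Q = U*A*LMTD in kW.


LMTD = 31.0189 K
Q = 569.7850 * 28.4300 * 31.0189 = 502474.5393 W = 502.4745 kW

502.4745 kW


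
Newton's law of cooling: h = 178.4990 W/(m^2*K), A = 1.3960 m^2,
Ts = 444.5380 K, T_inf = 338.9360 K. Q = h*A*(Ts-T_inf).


dT = 105.6020 K
Q = 178.4990 * 1.3960 * 105.6020 = 26314.3926 W

26314.3926 W


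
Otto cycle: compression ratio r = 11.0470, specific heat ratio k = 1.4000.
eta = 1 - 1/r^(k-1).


r^(k-1) = 2.6140
eta = 1 - 1/2.6140 = 0.6174 = 61.7438%

61.7438%


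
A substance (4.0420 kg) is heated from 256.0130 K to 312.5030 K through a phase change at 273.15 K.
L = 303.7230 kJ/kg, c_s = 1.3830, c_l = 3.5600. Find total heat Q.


Q1 (sensible, solid) = 4.0420 * 1.3830 * 17.1370 = 95.7973 kJ
Q2 (latent) = 4.0420 * 303.7230 = 1227.6484 kJ
Q3 (sensible, liquid) = 4.0420 * 3.5600 * 39.3530 = 566.2708 kJ
Q_total = 1889.7165 kJ

1889.7165 kJ


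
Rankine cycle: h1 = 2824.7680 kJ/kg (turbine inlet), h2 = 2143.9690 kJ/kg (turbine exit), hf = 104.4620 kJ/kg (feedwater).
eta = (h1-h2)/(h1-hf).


W = 680.7990 kJ/kg
Q_in = 2720.3060 kJ/kg
eta = 0.2503 = 25.0266%

eta = 25.0266%


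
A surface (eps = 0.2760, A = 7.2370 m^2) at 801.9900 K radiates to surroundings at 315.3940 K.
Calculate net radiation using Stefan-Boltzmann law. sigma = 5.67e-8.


T^4 = 4.1369e+11
Tsurr^4 = 9.8950e+09
Q = 0.2760 * 5.67e-8 * 7.2370 * 4.0380e+11 = 45731.1908 W

45731.1908 W


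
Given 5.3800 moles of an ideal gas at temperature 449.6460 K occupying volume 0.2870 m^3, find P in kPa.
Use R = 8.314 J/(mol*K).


P = nRT/V = 5.3800 * 8.314 * 449.6460 / 0.2870
= 20112.3598 / 0.2870 = 70077.9088 Pa = 70.0779 kPa

70.0779 kPa


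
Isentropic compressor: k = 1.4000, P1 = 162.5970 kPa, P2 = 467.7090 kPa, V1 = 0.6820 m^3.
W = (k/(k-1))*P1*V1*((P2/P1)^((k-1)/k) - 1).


(k-1)/k = 0.2857
(P2/P1)^exp = 1.3524
W = 3.5000 * 162.5970 * 0.6820 * (1.3524 - 1) = 136.7715 kJ

136.7715 kJ


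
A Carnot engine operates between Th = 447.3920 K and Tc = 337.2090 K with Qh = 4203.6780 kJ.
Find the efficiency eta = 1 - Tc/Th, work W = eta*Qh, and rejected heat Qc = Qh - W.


eta = 1 - 337.2090/447.3920 = 0.2463
W = 0.2463 * 4203.6780 = 1035.2752 kJ
Qc = 4203.6780 - 1035.2752 = 3168.4028 kJ

eta = 24.6278%, W = 1035.2752 kJ, Qc = 3168.4028 kJ


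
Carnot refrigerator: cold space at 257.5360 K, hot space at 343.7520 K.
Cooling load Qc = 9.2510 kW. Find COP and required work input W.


COP = 257.5360 / 86.2160 = 2.9871
W = 9.2510 / 2.9871 = 3.0970 kW

COP = 2.9871, W = 3.0970 kW


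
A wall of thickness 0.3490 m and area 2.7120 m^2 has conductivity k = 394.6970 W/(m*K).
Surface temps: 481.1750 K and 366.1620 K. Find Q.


dT = 115.0130 K
Q = 394.6970 * 2.7120 * 115.0130 / 0.3490 = 352756.4923 W

352756.4923 W


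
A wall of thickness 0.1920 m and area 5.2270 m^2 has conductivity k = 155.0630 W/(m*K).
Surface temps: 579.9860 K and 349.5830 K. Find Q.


dT = 230.4030 K
Q = 155.0630 * 5.2270 * 230.4030 / 0.1920 = 972629.8255 W

972629.8255 W


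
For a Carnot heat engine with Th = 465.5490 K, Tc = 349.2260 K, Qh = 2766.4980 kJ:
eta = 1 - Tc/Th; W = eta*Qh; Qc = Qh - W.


eta = 1 - 349.2260/465.5490 = 0.2499
W = 0.2499 * 2766.4980 = 691.2427 kJ
Qc = 2766.4980 - 691.2427 = 2075.2553 kJ

eta = 24.9862%, W = 691.2427 kJ, Qc = 2075.2553 kJ


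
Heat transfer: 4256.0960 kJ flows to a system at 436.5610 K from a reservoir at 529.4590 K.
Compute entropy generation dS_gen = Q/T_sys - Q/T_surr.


dS_sys = 4256.0960/436.5610 = 9.7491 kJ/K
dS_surr = -4256.0960/529.4590 = -8.0386 kJ/K
dS_gen = 9.7491 - 8.0386 = 1.7106 kJ/K (irreversible)

dS_gen = 1.7106 kJ/K, irreversible


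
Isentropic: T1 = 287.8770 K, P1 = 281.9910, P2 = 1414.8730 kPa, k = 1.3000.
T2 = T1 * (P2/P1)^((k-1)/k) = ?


(k-1)/k = 0.2308
(P2/P1)^exp = 1.4509
T2 = 287.8770 * 1.4509 = 417.6925 K

417.6925 K


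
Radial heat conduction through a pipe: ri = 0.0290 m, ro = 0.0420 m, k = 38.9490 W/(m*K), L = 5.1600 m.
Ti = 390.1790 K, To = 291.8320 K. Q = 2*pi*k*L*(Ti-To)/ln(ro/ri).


dT = 98.3470 K
ln(ro/ri) = 0.3704
Q = 2*pi*38.9490*5.1600*98.3470 / 0.3704 = 335310.1923 W

335310.1923 W


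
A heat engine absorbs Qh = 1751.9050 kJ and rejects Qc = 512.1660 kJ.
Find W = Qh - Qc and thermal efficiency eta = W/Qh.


W = 1751.9050 - 512.1660 = 1239.7390 kJ
eta = 1239.7390 / 1751.9050 = 0.7077 = 70.7652%

W = 1239.7390 kJ, eta = 70.7652%


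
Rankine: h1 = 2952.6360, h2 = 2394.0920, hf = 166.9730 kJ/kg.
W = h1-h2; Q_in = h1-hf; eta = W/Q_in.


W = 558.5440 kJ/kg
Q_in = 2785.6630 kJ/kg
eta = 0.2005 = 20.0507%

eta = 20.0507%


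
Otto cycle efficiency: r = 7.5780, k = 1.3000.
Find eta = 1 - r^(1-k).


r^(k-1) = 1.8360
eta = 1 - 1/1.8360 = 0.4553 = 45.5330%

45.5330%


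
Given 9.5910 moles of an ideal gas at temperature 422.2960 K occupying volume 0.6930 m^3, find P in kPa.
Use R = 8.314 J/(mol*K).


P = nRT/V = 9.5910 * 8.314 * 422.2960 / 0.6930
= 33673.7031 / 0.6930 = 48591.2022 Pa = 48.5912 kPa

48.5912 kPa


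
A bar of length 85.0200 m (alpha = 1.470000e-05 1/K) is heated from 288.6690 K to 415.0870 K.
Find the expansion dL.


dT = 126.4180 K
dL = 1.470000e-05 * 85.0200 * 126.4180 = 0.157996 m
L_final = 85.177996 m

dL = 0.157996 m


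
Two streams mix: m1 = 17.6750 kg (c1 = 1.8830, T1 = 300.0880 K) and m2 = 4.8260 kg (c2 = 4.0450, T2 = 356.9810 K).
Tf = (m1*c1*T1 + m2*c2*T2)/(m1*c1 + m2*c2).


num = 16956.2231
den = 52.8032
Tf = 321.1212 K

321.1212 K


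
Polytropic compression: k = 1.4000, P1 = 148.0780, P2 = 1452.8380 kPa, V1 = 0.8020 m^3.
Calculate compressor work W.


(k-1)/k = 0.2857
(P2/P1)^exp = 1.9202
W = 3.5000 * 148.0780 * 0.8020 * (1.9202 - 1) = 382.4930 kJ

382.4930 kJ


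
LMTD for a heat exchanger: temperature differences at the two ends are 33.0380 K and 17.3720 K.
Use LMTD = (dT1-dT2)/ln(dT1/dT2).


dT1/dT2 = 1.9018
ln(dT1/dT2) = 0.6428
LMTD = 15.6660 / 0.6428 = 24.3715 K

24.3715 K


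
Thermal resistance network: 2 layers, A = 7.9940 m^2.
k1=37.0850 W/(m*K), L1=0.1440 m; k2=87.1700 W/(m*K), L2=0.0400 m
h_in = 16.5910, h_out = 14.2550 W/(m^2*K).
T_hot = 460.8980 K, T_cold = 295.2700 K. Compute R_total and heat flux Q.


R_conv_in = 1/(16.5910*7.9940) = 0.0075
R_1 = 0.1440/(37.0850*7.9940) = 0.0005
R_2 = 0.0400/(87.1700*7.9940) = 5.7402e-05
R_conv_out = 1/(14.2550*7.9940) = 0.0088
R_total = 0.0169 K/W
Q = 165.6280 / 0.0169 = 9824.6380 W

R_total = 0.0169 K/W, Q = 9824.6380 W


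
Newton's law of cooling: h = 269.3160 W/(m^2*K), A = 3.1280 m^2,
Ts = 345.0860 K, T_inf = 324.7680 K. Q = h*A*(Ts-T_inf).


dT = 20.3180 K
Q = 269.3160 * 3.1280 * 20.3180 = 17116.2987 W

17116.2987 W


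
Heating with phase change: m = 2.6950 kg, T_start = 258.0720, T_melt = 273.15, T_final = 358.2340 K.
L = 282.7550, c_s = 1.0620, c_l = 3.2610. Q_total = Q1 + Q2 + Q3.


Q1 (sensible, solid) = 2.6950 * 1.0620 * 15.0780 = 43.1546 kJ
Q2 (latent) = 2.6950 * 282.7550 = 762.0247 kJ
Q3 (sensible, liquid) = 2.6950 * 3.2610 * 85.0840 = 747.7518 kJ
Q_total = 1552.9311 kJ

1552.9311 kJ


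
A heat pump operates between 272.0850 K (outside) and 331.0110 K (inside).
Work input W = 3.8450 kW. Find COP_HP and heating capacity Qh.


COP = 331.0110 / 58.9260 = 5.6174
Qh = 5.6174 * 3.8450 = 21.5989 kW

COP = 5.6174, Qh = 21.5989 kW


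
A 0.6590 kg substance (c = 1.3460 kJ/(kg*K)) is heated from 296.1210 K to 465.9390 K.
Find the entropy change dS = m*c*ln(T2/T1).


T2/T1 = 1.5735
ln(T2/T1) = 0.4533
dS = 0.6590 * 1.3460 * 0.4533 = 0.4021 kJ/K

0.4021 kJ/K


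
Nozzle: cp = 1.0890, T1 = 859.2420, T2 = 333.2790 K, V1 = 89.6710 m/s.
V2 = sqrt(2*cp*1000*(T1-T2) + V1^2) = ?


dT = 525.9630 K
2*cp*1000*dT = 1145547.4140
V1^2 = 8040.8882
V2 = sqrt(1153588.3022) = 1074.0523 m/s

1074.0523 m/s


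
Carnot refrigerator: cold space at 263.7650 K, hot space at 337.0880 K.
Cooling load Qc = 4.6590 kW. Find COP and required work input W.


COP = 263.7650 / 73.3230 = 3.5973
W = 4.6590 / 3.5973 = 1.2951 kW

COP = 3.5973, W = 1.2951 kW


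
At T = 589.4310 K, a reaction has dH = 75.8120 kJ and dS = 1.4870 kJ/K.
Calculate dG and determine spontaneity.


T*dS = 589.4310 * 1.4870 = 876.4839 kJ
dG = 75.8120 - 876.4839 = -800.6719 kJ (spontaneous)

dG = -800.6719 kJ, spontaneous


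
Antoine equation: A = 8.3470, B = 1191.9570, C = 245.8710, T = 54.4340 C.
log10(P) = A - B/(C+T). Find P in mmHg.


C+T = 300.3050
B/(C+T) = 3.9692
log10(P) = 8.3470 - 3.9692 = 4.3778
P = 10^4.3778 = 23869.6091 mmHg

23869.6091 mmHg


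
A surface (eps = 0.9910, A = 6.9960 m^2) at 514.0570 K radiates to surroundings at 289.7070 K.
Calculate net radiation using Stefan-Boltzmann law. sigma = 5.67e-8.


T^4 = 6.9830e+10
Tsurr^4 = 7.0443e+09
Q = 0.9910 * 5.67e-8 * 6.9960 * 6.2786e+10 = 24681.4618 W

24681.4618 W


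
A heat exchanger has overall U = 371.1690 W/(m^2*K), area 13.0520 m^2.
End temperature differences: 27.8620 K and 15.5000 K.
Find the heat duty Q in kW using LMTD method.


LMTD = 21.0803 K
Q = 371.1690 * 13.0520 * 21.0803 = 102123.5647 W = 102.1236 kW

102.1236 kW


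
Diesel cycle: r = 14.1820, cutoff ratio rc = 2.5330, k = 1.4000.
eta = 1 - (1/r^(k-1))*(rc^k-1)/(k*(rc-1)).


r^(k-1) = 2.8887
rc^k = 3.6736
eta = 0.5688 = 56.8751%

56.8751%


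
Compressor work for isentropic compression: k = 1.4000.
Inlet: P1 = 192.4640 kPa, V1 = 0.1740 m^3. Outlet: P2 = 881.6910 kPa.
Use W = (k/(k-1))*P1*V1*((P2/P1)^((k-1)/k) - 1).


(k-1)/k = 0.2857
(P2/P1)^exp = 1.5447
W = 3.5000 * 192.4640 * 0.1740 * (1.5447 - 1) = 63.8461 kJ

63.8461 kJ


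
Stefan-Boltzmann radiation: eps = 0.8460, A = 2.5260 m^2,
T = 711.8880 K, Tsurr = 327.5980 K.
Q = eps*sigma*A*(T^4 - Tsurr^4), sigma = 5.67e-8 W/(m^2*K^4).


T^4 = 2.5683e+11
Tsurr^4 = 1.1518e+10
Q = 0.8460 * 5.67e-8 * 2.5260 * 2.4531e+11 = 29723.9903 W

29723.9903 W


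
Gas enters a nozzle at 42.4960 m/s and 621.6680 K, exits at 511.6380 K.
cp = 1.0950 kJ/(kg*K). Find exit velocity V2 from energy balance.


dT = 110.0300 K
2*cp*1000*dT = 240965.7000
V1^2 = 1805.9100
V2 = sqrt(242771.6100) = 492.7186 m/s

492.7186 m/s


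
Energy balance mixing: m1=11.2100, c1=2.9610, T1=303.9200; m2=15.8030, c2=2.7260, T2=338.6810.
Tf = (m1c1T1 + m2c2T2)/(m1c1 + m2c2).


num = 24677.9902
den = 76.2718
Tf = 323.5533 K

323.5533 K


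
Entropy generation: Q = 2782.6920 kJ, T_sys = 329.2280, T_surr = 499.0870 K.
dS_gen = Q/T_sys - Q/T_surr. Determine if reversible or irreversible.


dS_sys = 2782.6920/329.2280 = 8.4522 kJ/K
dS_surr = -2782.6920/499.0870 = -5.5756 kJ/K
dS_gen = 8.4522 - 5.5756 = 2.8766 kJ/K (irreversible)

dS_gen = 2.8766 kJ/K, irreversible


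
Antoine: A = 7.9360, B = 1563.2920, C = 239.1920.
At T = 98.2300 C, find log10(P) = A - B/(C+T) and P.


C+T = 337.4220
B/(C+T) = 4.6330
log10(P) = 7.9360 - 4.6330 = 3.3030
P = 10^3.3030 = 2008.8752 mmHg

2008.8752 mmHg


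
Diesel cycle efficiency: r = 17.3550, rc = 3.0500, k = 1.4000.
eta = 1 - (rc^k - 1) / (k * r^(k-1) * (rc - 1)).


r^(k-1) = 3.1316
rc^k = 4.7645
eta = 0.5811 = 58.1150%

58.1150%


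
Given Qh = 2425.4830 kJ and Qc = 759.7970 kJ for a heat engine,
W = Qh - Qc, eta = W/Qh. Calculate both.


W = 2425.4830 - 759.7970 = 1665.6860 kJ
eta = 1665.6860 / 2425.4830 = 0.6867 = 68.6744%

W = 1665.6860 kJ, eta = 68.6744%


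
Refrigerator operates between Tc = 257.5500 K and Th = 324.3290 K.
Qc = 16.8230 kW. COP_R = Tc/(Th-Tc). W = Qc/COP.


COP = 257.5500 / 66.7790 = 3.8568
W = 16.8230 / 3.8568 = 4.3620 kW

COP = 3.8568, W = 4.3620 kW


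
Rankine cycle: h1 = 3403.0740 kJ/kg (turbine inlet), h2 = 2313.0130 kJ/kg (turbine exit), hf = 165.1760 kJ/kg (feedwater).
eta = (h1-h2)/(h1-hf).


W = 1090.0610 kJ/kg
Q_in = 3237.8980 kJ/kg
eta = 0.3367 = 33.6657%

eta = 33.6657%


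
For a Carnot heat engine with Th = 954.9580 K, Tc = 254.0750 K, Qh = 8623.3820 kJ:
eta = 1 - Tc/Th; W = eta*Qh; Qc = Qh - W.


eta = 1 - 254.0750/954.9580 = 0.7339
W = 0.7339 * 8623.3820 = 6329.0551 kJ
Qc = 8623.3820 - 6329.0551 = 2294.3269 kJ

eta = 73.3941%, W = 6329.0551 kJ, Qc = 2294.3269 kJ


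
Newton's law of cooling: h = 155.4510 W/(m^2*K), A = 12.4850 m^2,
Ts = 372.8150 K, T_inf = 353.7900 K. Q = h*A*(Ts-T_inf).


dT = 19.0250 K
Q = 155.4510 * 12.4850 * 19.0250 = 36923.8291 W

36923.8291 W


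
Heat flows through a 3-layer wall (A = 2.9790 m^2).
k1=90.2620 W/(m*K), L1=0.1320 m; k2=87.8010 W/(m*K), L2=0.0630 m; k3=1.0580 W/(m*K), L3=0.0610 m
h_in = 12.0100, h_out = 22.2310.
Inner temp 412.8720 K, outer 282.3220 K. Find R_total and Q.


R_conv_in = 1/(12.0100*2.9790) = 0.0280
R_1 = 0.1320/(90.2620*2.9790) = 0.0005
R_2 = 0.0630/(87.8010*2.9790) = 0.0002
R_3 = 0.0610/(1.0580*2.9790) = 0.0194
R_conv_out = 1/(22.2310*2.9790) = 0.0151
R_total = 0.0631 K/W
Q = 130.5500 / 0.0631 = 2067.7593 W

R_total = 0.0631 K/W, Q = 2067.7593 W


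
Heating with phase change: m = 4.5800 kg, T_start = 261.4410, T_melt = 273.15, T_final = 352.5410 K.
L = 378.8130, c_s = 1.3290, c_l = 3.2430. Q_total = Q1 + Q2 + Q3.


Q1 (sensible, solid) = 4.5800 * 1.3290 * 11.7090 = 71.2706 kJ
Q2 (latent) = 4.5800 * 378.8130 = 1734.9635 kJ
Q3 (sensible, liquid) = 4.5800 * 3.2430 * 79.3910 = 1179.1898 kJ
Q_total = 2985.4239 kJ

2985.4239 kJ


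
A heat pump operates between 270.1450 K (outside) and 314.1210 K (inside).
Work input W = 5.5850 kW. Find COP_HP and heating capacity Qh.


COP = 314.1210 / 43.9760 = 7.1430
Qh = 7.1430 * 5.5850 = 39.8937 kW

COP = 7.1430, Qh = 39.8937 kW


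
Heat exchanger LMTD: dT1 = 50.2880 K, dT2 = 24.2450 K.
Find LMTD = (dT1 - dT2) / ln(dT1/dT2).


dT1/dT2 = 2.0742
ln(dT1/dT2) = 0.7296
LMTD = 26.0430 / 0.7296 = 35.6971 K

35.6971 K


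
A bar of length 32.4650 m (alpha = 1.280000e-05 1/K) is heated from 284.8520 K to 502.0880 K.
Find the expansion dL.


dT = 217.2360 K
dL = 1.280000e-05 * 32.4650 * 217.2360 = 0.090273 m
L_final = 32.555273 m

dL = 0.090273 m


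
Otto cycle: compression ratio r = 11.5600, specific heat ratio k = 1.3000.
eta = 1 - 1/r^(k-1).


r^(k-1) = 2.0840
eta = 1 - 1/2.0840 = 0.5201 = 52.0142%

52.0142%


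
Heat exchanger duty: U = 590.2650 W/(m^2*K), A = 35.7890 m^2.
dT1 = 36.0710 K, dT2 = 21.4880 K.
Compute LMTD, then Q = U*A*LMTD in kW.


LMTD = 28.1528 K
Q = 590.2650 * 35.7890 * 28.1528 = 594727.8243 W = 594.7278 kW

594.7278 kW


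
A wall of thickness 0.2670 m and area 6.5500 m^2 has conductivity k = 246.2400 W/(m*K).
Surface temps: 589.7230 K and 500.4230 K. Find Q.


dT = 89.3000 K
Q = 246.2400 * 6.5500 * 89.3000 / 0.2670 = 539436.2157 W

539436.2157 W


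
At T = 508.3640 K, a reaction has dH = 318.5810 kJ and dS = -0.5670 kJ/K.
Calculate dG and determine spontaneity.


T*dS = 508.3640 * -0.5670 = -288.2424 kJ
dG = 318.5810 + 288.2424 = 606.8234 kJ (non-spontaneous)

dG = 606.8234 kJ, non-spontaneous


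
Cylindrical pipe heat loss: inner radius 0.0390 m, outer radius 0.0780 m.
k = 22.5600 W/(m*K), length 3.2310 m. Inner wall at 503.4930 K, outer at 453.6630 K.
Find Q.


dT = 49.8300 K
ln(ro/ri) = 0.6931
Q = 2*pi*22.5600*3.2310*49.8300 / 0.6931 = 32924.6637 W

32924.6637 W


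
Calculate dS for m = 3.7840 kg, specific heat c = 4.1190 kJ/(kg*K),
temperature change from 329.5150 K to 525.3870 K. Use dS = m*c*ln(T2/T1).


T2/T1 = 1.5944
ln(T2/T1) = 0.4665
dS = 3.7840 * 4.1190 * 0.4665 = 7.2712 kJ/K

7.2712 kJ/K


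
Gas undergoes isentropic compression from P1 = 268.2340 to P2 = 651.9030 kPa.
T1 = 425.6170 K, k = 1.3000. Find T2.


(k-1)/k = 0.2308
(P2/P1)^exp = 1.2274
T2 = 425.6170 * 1.2274 = 522.4197 K

522.4197 K


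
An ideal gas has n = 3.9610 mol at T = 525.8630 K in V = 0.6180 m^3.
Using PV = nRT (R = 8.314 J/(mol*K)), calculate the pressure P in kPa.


P = nRT/V = 3.9610 * 8.314 * 525.8630 / 0.6180
= 17317.5910 / 0.6180 = 28021.9918 Pa = 28.0220 kPa

28.0220 kPa


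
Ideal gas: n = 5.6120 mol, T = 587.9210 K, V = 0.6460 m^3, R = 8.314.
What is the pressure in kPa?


P = nRT/V = 5.6120 * 8.314 * 587.9210 / 0.6460
= 27431.3168 / 0.6460 = 42463.3387 Pa = 42.4633 kPa

42.4633 kPa


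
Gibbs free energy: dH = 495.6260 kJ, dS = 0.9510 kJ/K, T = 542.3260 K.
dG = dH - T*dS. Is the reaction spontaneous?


T*dS = 542.3260 * 0.9510 = 515.7520 kJ
dG = 495.6260 - 515.7520 = -20.1260 kJ (spontaneous)

dG = -20.1260 kJ, spontaneous


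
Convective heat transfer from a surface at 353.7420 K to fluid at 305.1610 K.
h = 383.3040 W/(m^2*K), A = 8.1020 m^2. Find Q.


dT = 48.5810 K
Q = 383.3040 * 8.1020 * 48.5810 = 150869.7047 W

150869.7047 W


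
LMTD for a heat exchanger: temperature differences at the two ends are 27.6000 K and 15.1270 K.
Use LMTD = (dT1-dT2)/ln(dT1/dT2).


dT1/dT2 = 1.8246
ln(dT1/dT2) = 0.6013
LMTD = 12.4730 / 0.6013 = 20.7422 K

20.7422 K


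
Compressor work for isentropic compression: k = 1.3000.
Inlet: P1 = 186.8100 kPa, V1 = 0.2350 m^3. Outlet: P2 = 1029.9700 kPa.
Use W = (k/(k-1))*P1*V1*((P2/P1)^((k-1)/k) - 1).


(k-1)/k = 0.2308
(P2/P1)^exp = 1.4829
W = 4.3333 * 186.8100 * 0.2350 * (1.4829 - 1) = 91.8554 kJ

91.8554 kJ


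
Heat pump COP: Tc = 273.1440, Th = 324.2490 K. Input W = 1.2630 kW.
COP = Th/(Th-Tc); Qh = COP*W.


COP = 324.2490 / 51.1050 = 6.3448
Qh = 6.3448 * 1.2630 = 8.0134 kW

COP = 6.3448, Qh = 8.0134 kW


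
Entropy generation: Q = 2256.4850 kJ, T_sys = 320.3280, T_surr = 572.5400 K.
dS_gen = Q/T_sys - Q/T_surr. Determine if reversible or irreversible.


dS_sys = 2256.4850/320.3280 = 7.0443 kJ/K
dS_surr = -2256.4850/572.5400 = -3.9412 kJ/K
dS_gen = 7.0443 - 3.9412 = 3.1031 kJ/K (irreversible)

dS_gen = 3.1031 kJ/K, irreversible


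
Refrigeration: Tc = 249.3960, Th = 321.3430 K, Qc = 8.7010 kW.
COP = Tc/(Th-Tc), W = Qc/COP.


COP = 249.3960 / 71.9470 = 3.4664
W = 8.7010 / 3.4664 = 2.5101 kW

COP = 3.4664, W = 2.5101 kW


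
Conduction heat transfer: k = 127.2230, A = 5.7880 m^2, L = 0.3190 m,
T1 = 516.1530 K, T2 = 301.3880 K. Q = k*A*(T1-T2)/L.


dT = 214.7650 K
Q = 127.2230 * 5.7880 * 214.7650 / 0.3190 = 495754.8573 W

495754.8573 W


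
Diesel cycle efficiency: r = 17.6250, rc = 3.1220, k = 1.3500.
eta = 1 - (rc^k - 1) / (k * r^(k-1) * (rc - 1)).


r^(k-1) = 2.7299
rc^k = 4.6503
eta = 0.5332 = 53.3224%

53.3224%


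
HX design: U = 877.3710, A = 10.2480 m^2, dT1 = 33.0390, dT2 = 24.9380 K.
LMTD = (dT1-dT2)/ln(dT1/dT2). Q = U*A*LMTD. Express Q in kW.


LMTD = 28.7989 K
Q = 877.3710 * 10.2480 * 28.7989 = 258939.0585 W = 258.9391 kW

258.9391 kW


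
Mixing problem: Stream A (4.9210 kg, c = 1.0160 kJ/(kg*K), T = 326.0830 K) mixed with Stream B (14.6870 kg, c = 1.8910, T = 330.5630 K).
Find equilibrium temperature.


num = 10811.0938
den = 32.7729
Tf = 329.8795 K

329.8795 K


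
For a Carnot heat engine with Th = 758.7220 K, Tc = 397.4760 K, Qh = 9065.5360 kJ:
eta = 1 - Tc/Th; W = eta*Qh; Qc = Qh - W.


eta = 1 - 397.4760/758.7220 = 0.4761
W = 0.4761 * 9065.5360 = 4316.3222 kJ
Qc = 9065.5360 - 4316.3222 = 4749.2138 kJ

eta = 47.6124%, W = 4316.3222 kJ, Qc = 4749.2138 kJ


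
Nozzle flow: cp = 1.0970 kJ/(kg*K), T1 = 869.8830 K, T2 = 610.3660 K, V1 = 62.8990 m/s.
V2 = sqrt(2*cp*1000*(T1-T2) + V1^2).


dT = 259.5170 K
2*cp*1000*dT = 569380.2980
V1^2 = 3956.2842
V2 = sqrt(573336.5822) = 757.1899 m/s

757.1899 m/s


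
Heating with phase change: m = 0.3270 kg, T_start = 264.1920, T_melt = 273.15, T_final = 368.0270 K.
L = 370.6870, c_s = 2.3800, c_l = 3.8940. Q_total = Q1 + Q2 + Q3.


Q1 (sensible, solid) = 0.3270 * 2.3800 * 8.9580 = 6.9717 kJ
Q2 (latent) = 0.3270 * 370.6870 = 121.2146 kJ
Q3 (sensible, liquid) = 0.3270 * 3.8940 * 94.8770 = 120.8105 kJ
Q_total = 248.9968 kJ

248.9968 kJ


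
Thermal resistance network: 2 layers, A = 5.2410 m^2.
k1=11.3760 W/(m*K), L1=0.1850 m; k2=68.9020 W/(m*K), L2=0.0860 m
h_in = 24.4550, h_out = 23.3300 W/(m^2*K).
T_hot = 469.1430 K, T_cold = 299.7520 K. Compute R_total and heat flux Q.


R_conv_in = 1/(24.4550*5.2410) = 0.0078
R_1 = 0.1850/(11.3760*5.2410) = 0.0031
R_2 = 0.0860/(68.9020*5.2410) = 0.0002
R_conv_out = 1/(23.3300*5.2410) = 0.0082
R_total = 0.0193 K/W
Q = 169.3910 / 0.0193 = 8766.8678 W

R_total = 0.0193 K/W, Q = 8766.8678 W


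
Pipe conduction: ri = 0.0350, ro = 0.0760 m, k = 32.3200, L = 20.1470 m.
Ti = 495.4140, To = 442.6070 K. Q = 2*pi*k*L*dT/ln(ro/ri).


dT = 52.8070 K
ln(ro/ri) = 0.7754
Q = 2*pi*32.3200*20.1470*52.8070 / 0.7754 = 278634.9249 W

278634.9249 W


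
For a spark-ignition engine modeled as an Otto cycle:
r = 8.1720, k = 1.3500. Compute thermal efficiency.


r^(k-1) = 2.0860
eta = 1 - 1/2.0860 = 0.5206 = 52.0614%

52.0614%


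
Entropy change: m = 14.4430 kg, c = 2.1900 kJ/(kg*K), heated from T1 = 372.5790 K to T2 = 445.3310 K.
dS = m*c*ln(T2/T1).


T2/T1 = 1.1953
ln(T2/T1) = 0.1784
dS = 14.4430 * 2.1900 * 0.1784 = 5.6418 kJ/K

5.6418 kJ/K


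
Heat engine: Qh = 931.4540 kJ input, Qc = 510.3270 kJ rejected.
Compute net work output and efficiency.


W = 931.4540 - 510.3270 = 421.1270 kJ
eta = 421.1270 / 931.4540 = 0.4521 = 45.2118%

W = 421.1270 kJ, eta = 45.2118%


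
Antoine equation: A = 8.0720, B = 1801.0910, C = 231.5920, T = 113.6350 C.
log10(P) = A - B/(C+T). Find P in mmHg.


C+T = 345.2270
B/(C+T) = 5.2171
log10(P) = 8.0720 - 5.2171 = 2.8549
P = 10^2.8549 = 715.9441 mmHg

715.9441 mmHg


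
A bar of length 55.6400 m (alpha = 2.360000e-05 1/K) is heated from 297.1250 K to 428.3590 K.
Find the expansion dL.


dT = 131.2340 K
dL = 2.360000e-05 * 55.6400 * 131.2340 = 0.172324 m
L_final = 55.812324 m

dL = 0.172324 m


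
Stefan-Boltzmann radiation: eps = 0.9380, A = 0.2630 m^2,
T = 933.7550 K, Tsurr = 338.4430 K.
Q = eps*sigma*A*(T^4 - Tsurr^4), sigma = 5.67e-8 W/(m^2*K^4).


T^4 = 7.6021e+11
Tsurr^4 = 1.3120e+10
Q = 0.9380 * 5.67e-8 * 0.2630 * 7.4709e+11 = 10449.9106 W

10449.9106 W


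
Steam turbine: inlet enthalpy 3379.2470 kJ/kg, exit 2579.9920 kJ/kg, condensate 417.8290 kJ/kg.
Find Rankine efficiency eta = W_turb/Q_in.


W = 799.2550 kJ/kg
Q_in = 2961.4180 kJ/kg
eta = 0.2699 = 26.9889%

eta = 26.9889%


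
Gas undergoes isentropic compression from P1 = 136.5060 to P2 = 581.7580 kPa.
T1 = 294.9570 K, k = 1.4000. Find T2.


(k-1)/k = 0.2857
(P2/P1)^exp = 1.5132
T2 = 294.9570 * 1.5132 = 446.3153 K

446.3153 K


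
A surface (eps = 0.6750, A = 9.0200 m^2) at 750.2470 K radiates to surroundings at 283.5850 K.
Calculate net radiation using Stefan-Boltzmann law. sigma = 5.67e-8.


T^4 = 3.1682e+11
Tsurr^4 = 6.4674e+09
Q = 0.6750 * 5.67e-8 * 9.0200 * 3.1036e+11 = 107140.3997 W

107140.3997 W


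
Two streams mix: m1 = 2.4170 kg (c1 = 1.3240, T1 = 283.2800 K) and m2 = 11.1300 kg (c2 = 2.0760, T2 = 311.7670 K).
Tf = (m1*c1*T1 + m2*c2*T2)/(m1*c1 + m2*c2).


num = 8110.1775
den = 26.3060
Tf = 308.3016 K

308.3016 K


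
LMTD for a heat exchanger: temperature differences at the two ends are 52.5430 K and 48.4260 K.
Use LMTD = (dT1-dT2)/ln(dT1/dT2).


dT1/dT2 = 1.0850
ln(dT1/dT2) = 0.0816
LMTD = 4.1170 / 0.0816 = 50.4565 K

50.4565 K


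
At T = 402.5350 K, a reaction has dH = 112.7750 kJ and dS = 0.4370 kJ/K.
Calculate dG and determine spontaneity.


T*dS = 402.5350 * 0.4370 = 175.9078 kJ
dG = 112.7750 - 175.9078 = -63.1328 kJ (spontaneous)

dG = -63.1328 kJ, spontaneous


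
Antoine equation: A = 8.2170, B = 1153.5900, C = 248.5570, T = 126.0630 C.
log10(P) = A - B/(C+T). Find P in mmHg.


C+T = 374.6200
B/(C+T) = 3.0794
log10(P) = 8.2170 - 3.0794 = 5.1376
P = 10^5.1376 = 137290.2138 mmHg

137290.2138 mmHg


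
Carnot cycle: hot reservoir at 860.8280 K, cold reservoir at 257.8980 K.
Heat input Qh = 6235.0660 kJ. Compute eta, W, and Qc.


eta = 1 - 257.8980/860.8280 = 0.7004
W = 0.7004 * 6235.0660 = 4367.0842 kJ
Qc = 6235.0660 - 4367.0842 = 1867.9818 kJ

eta = 70.0407%, W = 4367.0842 kJ, Qc = 1867.9818 kJ


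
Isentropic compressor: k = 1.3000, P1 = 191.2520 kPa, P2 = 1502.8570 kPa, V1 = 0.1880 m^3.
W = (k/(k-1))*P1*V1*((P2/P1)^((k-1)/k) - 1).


(k-1)/k = 0.2308
(P2/P1)^exp = 1.6092
W = 4.3333 * 191.2520 * 0.1880 * (1.6092 - 1) = 94.9176 kJ

94.9176 kJ


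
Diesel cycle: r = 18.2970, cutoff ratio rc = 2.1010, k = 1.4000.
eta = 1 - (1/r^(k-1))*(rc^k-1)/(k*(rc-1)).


r^(k-1) = 3.1985
rc^k = 2.8275
eta = 0.6293 = 62.9336%

62.9336%


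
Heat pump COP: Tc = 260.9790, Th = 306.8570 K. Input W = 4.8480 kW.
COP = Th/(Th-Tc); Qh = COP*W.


COP = 306.8570 / 45.8780 = 6.6885
Qh = 6.6885 * 4.8480 = 32.4261 kW

COP = 6.6885, Qh = 32.4261 kW


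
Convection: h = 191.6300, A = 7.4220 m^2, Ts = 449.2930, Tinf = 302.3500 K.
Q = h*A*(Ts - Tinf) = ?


dT = 146.9430 K
Q = 191.6300 * 7.4220 * 146.9430 = 208993.7756 W

208993.7756 W


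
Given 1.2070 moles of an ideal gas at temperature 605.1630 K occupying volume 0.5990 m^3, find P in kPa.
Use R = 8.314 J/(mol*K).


P = nRT/V = 1.2070 * 8.314 * 605.1630 / 0.5990
= 6072.8095 / 0.5990 = 10138.2462 Pa = 10.1382 kPa

10.1382 kPa


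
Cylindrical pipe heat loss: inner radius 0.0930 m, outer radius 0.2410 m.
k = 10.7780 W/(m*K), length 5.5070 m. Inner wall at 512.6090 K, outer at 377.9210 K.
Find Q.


dT = 134.6880 K
ln(ro/ri) = 0.9522
Q = 2*pi*10.7780*5.5070*134.6880 / 0.9522 = 52751.5249 W

52751.5249 W


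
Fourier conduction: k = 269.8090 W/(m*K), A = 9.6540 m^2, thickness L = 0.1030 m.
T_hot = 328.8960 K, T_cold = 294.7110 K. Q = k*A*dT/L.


dT = 34.1850 K
Q = 269.8090 * 9.6540 * 34.1850 / 0.1030 = 864494.2049 W

864494.2049 W


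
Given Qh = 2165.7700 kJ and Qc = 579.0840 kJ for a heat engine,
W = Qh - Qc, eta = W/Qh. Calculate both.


W = 2165.7700 - 579.0840 = 1586.6860 kJ
eta = 1586.6860 / 2165.7700 = 0.7326 = 73.2620%

W = 1586.6860 kJ, eta = 73.2620%


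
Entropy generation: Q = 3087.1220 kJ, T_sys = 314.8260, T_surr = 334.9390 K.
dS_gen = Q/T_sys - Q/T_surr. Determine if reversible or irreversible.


dS_sys = 3087.1220/314.8260 = 9.8058 kJ/K
dS_surr = -3087.1220/334.9390 = -9.2170 kJ/K
dS_gen = 9.8058 - 9.2170 = 0.5888 kJ/K (irreversible)

dS_gen = 0.5888 kJ/K, irreversible


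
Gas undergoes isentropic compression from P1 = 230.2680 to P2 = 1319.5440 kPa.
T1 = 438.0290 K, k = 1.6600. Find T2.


(k-1)/k = 0.3976
(P2/P1)^exp = 2.0019
T2 = 438.0290 * 2.0019 = 876.9039 K

876.9039 K


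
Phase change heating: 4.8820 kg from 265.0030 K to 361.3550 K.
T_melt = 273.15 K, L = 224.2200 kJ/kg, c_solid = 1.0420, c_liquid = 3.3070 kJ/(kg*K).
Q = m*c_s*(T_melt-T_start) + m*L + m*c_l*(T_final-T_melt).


Q1 (sensible, solid) = 4.8820 * 1.0420 * 8.1470 = 41.4441 kJ
Q2 (latent) = 4.8820 * 224.2200 = 1094.6420 kJ
Q3 (sensible, liquid) = 4.8820 * 3.3070 * 88.2050 = 1424.0498 kJ
Q_total = 2560.1360 kJ

2560.1360 kJ


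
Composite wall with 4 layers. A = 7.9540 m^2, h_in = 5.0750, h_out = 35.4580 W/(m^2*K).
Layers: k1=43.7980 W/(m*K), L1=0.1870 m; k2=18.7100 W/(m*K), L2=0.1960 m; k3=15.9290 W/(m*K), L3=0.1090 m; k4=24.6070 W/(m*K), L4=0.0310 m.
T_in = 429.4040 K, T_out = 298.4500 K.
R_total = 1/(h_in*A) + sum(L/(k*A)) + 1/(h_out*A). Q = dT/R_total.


R_conv_in = 1/(5.0750*7.9540) = 0.0248
R_1 = 0.1870/(43.7980*7.9540) = 0.0005
R_2 = 0.1960/(18.7100*7.9540) = 0.0013
R_3 = 0.1090/(15.9290*7.9540) = 0.0009
R_4 = 0.0310/(24.6070*7.9540) = 0.0002
R_conv_out = 1/(35.4580*7.9540) = 0.0035
R_total = 0.0312 K/W
Q = 130.9540 / 0.0312 = 4198.4301 W

R_total = 0.0312 K/W, Q = 4198.4301 W


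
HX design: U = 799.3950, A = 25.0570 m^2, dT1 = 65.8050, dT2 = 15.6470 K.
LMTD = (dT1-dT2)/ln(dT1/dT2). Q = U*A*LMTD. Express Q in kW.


LMTD = 34.9188 K
Q = 799.3950 * 25.0570 * 34.9188 = 699439.7188 W = 699.4397 kW

699.4397 kW


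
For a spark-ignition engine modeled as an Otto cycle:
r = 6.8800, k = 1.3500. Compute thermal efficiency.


r^(k-1) = 1.9641
eta = 1 - 1/1.9641 = 0.4909 = 49.0852%

49.0852%


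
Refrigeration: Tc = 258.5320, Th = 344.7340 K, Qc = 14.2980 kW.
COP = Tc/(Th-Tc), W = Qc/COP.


COP = 258.5320 / 86.2020 = 2.9991
W = 14.2980 / 2.9991 = 4.7674 kW

COP = 2.9991, W = 4.7674 kW


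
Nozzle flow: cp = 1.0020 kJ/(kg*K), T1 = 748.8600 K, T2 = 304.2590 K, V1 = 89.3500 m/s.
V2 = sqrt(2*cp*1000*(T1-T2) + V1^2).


dT = 444.6010 K
2*cp*1000*dT = 890980.4040
V1^2 = 7983.4225
V2 = sqrt(898963.8265) = 948.1370 m/s

948.1370 m/s


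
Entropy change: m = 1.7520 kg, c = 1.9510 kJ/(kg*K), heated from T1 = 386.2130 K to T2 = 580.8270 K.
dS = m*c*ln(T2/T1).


T2/T1 = 1.5039
ln(T2/T1) = 0.4081
dS = 1.7520 * 1.9510 * 0.4081 = 1.3948 kJ/K

1.3948 kJ/K


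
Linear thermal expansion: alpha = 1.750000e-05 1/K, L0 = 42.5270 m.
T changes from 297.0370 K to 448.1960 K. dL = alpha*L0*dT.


dT = 151.1590 K
dL = 1.750000e-05 * 42.5270 * 151.1590 = 0.112496 m
L_final = 42.639496 m

dL = 0.112496 m


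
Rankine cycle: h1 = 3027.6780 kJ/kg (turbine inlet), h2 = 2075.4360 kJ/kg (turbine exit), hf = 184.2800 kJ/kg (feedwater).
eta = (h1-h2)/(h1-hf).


W = 952.2420 kJ/kg
Q_in = 2843.3980 kJ/kg
eta = 0.3349 = 33.4896%

eta = 33.4896%


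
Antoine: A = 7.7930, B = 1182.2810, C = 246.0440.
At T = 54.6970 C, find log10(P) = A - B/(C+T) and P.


C+T = 300.7410
B/(C+T) = 3.9312
log10(P) = 7.7930 - 3.9312 = 3.8618
P = 10^3.8618 = 7274.0028 mmHg

7274.0028 mmHg


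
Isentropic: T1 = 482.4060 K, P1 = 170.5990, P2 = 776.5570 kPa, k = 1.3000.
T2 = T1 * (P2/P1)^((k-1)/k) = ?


(k-1)/k = 0.2308
(P2/P1)^exp = 1.4187
T2 = 482.4060 * 1.4187 = 684.3910 K

684.3910 K


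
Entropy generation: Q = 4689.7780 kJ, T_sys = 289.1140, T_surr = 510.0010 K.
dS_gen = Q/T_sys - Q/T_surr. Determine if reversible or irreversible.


dS_sys = 4689.7780/289.1140 = 16.2212 kJ/K
dS_surr = -4689.7780/510.0010 = -9.1956 kJ/K
dS_gen = 16.2212 - 9.1956 = 7.0256 kJ/K (irreversible)

dS_gen = 7.0256 kJ/K, irreversible


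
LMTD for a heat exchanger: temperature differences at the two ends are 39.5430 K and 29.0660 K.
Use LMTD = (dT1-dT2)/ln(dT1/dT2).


dT1/dT2 = 1.3605
ln(dT1/dT2) = 0.3078
LMTD = 10.4770 / 0.3078 = 34.0362 K

34.0362 K


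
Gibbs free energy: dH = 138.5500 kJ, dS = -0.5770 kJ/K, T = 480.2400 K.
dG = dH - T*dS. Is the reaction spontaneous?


T*dS = 480.2400 * -0.5770 = -277.0985 kJ
dG = 138.5500 + 277.0985 = 415.6485 kJ (non-spontaneous)

dG = 415.6485 kJ, non-spontaneous


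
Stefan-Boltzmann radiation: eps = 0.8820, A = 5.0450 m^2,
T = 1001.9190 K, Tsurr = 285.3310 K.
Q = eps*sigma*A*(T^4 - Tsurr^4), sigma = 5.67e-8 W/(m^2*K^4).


T^4 = 1.0077e+12
Tsurr^4 = 6.6282e+09
Q = 0.8820 * 5.67e-8 * 5.0450 * 1.0011e+12 = 252567.3611 W

252567.3611 W


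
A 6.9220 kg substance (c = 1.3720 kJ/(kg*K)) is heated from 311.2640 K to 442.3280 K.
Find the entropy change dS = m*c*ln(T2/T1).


T2/T1 = 1.4211
ln(T2/T1) = 0.3514
dS = 6.9220 * 1.3720 * 0.3514 = 3.3373 kJ/K

3.3373 kJ/K


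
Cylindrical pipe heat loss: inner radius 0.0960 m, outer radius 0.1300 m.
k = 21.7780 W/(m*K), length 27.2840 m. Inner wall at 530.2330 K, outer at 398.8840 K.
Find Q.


dT = 131.3490 K
ln(ro/ri) = 0.3032
Q = 2*pi*21.7780*27.2840*131.3490 / 0.3032 = 1617421.3038 W

1617421.3038 W


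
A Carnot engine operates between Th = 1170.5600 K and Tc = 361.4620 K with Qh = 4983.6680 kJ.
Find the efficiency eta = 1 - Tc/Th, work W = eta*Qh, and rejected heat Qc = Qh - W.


eta = 1 - 361.4620/1170.5600 = 0.6912
W = 0.6912 * 4983.6680 = 3444.7408 kJ
Qc = 4983.6680 - 3444.7408 = 1538.9272 kJ

eta = 69.1206%, W = 3444.7408 kJ, Qc = 1538.9272 kJ


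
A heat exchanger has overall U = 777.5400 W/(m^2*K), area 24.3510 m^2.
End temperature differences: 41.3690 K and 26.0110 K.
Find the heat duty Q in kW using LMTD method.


LMTD = 33.0983 K
Q = 777.5400 * 24.3510 * 33.0983 = 626678.4023 W = 626.6784 kW

626.6784 kW


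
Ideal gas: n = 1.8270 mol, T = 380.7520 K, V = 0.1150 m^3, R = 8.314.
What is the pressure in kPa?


P = nRT/V = 1.8270 * 8.314 * 380.7520 / 0.1150
= 5783.5003 / 0.1150 = 50291.3068 Pa = 50.2913 kPa

50.2913 kPa


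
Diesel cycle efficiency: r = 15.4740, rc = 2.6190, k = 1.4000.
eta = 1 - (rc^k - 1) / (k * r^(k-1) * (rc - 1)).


r^(k-1) = 2.9912
rc^k = 3.8494
eta = 0.5797 = 57.9726%

57.9726%


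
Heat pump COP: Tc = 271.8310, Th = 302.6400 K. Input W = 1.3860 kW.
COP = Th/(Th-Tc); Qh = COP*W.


COP = 302.6400 / 30.8090 = 9.8231
Qh = 9.8231 * 1.3860 = 13.6148 kW

COP = 9.8231, Qh = 13.6148 kW


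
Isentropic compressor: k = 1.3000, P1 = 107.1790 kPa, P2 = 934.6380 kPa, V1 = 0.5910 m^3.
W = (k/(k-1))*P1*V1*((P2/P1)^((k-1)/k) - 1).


(k-1)/k = 0.2308
(P2/P1)^exp = 1.6483
W = 4.3333 * 107.1790 * 0.5910 * (1.6483 - 1) = 177.9593 kJ

177.9593 kJ


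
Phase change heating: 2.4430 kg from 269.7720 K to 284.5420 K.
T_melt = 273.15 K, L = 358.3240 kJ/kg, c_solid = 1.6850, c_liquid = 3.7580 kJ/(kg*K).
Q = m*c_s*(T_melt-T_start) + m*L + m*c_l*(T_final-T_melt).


Q1 (sensible, solid) = 2.4430 * 1.6850 * 3.3780 = 13.9054 kJ
Q2 (latent) = 2.4430 * 358.3240 = 875.3855 kJ
Q3 (sensible, liquid) = 2.4430 * 3.7580 * 11.3920 = 104.5876 kJ
Q_total = 993.8785 kJ

993.8785 kJ


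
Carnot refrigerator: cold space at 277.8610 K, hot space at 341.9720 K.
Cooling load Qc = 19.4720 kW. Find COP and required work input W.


COP = 277.8610 / 64.1110 = 4.3341
W = 19.4720 / 4.3341 = 4.4928 kW

COP = 4.3341, W = 4.4928 kW


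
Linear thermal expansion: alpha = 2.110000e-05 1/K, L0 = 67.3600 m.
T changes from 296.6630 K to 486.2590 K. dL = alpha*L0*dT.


dT = 189.5960 K
dL = 2.110000e-05 * 67.3600 * 189.5960 = 0.269472 m
L_final = 67.629472 m

dL = 0.269472 m


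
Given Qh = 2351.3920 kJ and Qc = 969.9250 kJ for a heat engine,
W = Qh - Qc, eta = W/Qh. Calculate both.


W = 2351.3920 - 969.9250 = 1381.4670 kJ
eta = 1381.4670 / 2351.3920 = 0.5875 = 58.7510%

W = 1381.4670 kJ, eta = 58.7510%


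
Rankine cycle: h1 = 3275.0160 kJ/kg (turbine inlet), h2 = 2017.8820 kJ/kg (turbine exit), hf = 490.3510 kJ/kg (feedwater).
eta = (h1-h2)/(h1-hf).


W = 1257.1340 kJ/kg
Q_in = 2784.6650 kJ/kg
eta = 0.4514 = 45.1449%

eta = 45.1449%


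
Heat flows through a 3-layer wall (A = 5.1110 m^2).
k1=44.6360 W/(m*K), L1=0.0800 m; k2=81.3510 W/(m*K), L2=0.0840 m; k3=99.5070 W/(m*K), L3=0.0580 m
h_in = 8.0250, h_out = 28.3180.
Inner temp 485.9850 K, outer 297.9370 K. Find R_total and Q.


R_conv_in = 1/(8.0250*5.1110) = 0.0244
R_1 = 0.0800/(44.6360*5.1110) = 0.0004
R_2 = 0.0840/(81.3510*5.1110) = 0.0002
R_3 = 0.0580/(99.5070*5.1110) = 0.0001
R_conv_out = 1/(28.3180*5.1110) = 0.0069
R_total = 0.0320 K/W
Q = 188.0480 / 0.0320 = 5884.4322 W

R_total = 0.0320 K/W, Q = 5884.4322 W


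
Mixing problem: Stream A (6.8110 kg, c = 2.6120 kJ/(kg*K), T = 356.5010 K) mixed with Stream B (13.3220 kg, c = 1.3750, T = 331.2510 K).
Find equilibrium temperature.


num = 12410.0442
den = 36.1081
Tf = 343.6916 K

343.6916 K


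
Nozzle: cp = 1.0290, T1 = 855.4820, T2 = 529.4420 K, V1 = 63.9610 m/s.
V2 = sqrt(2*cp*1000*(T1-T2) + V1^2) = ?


dT = 326.0400 K
2*cp*1000*dT = 670990.3200
V1^2 = 4091.0095
V2 = sqrt(675081.3295) = 821.6333 m/s

821.6333 m/s


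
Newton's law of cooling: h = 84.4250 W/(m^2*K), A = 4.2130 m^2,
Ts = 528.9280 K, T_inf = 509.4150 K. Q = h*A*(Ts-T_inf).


dT = 19.5130 K
Q = 84.4250 * 4.2130 * 19.5130 = 6940.4331 W

6940.4331 W


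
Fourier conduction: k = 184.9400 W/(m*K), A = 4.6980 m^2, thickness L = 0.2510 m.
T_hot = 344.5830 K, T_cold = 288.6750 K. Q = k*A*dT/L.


dT = 55.9080 K
Q = 184.9400 * 4.6980 * 55.9080 / 0.2510 = 193528.1303 W

193528.1303 W


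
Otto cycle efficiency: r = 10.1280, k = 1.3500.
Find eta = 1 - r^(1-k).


r^(k-1) = 2.2487
eta = 1 - 1/2.2487 = 0.5553 = 55.5300%

55.5300%


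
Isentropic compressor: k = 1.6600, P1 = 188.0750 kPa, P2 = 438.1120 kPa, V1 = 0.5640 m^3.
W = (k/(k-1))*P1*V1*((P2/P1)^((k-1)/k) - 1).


(k-1)/k = 0.3976
(P2/P1)^exp = 1.3996
W = 2.5152 * 188.0750 * 0.5640 * (1.3996 - 1) = 106.6214 kJ

106.6214 kJ


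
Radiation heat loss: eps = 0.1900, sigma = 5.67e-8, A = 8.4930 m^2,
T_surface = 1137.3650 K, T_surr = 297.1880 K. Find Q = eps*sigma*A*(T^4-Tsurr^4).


T^4 = 1.6734e+12
Tsurr^4 = 7.8005e+09
Q = 0.1900 * 5.67e-8 * 8.4930 * 1.6656e+12 = 152394.0552 W

152394.0552 W


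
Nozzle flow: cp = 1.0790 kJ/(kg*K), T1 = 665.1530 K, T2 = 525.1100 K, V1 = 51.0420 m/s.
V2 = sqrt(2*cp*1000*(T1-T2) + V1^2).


dT = 140.0430 K
2*cp*1000*dT = 302212.7940
V1^2 = 2605.2858
V2 = sqrt(304818.0798) = 552.1033 m/s

552.1033 m/s


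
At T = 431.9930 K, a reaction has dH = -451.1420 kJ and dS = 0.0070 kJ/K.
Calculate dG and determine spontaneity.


T*dS = 431.9930 * 0.0070 = 3.0240 kJ
dG = -451.1420 - 3.0240 = -454.1660 kJ (spontaneous)

dG = -454.1660 kJ, spontaneous
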